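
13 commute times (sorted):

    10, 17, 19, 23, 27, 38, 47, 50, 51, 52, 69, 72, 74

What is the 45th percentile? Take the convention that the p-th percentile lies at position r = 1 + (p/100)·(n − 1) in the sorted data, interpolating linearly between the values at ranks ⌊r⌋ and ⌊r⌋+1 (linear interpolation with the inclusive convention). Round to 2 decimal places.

41.60

n = 13.
r = 1 + (45/100)·(13 − 1) = 1 + 5.4 = 6.4.
Rank 6 is 38 and rank 7 is 47.
Interpolate: 38 + 0.4·(47 − 38) = 38 + 0.4·9 = 41.6.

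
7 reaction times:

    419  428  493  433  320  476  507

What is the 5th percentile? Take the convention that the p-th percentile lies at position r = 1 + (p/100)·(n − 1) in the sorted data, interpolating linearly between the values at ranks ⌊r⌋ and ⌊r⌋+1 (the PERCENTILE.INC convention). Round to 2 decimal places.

Sorted: 320, 419, 428, 433, 476, 493, 507.
n = 7.
r = 1 + (5/100)·(7 − 1) = 1 + 0.3 = 1.3.
Rank 1 is 320 and rank 2 is 419.
Interpolate: 320 + 0.3·(419 − 320) = 320 + 0.3·99 = 349.7.

349.70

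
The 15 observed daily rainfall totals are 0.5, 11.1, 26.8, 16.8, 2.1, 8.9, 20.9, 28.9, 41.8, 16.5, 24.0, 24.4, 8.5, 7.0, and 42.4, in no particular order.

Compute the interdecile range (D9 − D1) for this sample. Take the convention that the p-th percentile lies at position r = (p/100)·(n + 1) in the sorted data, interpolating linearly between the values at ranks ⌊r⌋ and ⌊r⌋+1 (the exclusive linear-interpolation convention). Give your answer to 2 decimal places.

40.58

Sorted: 0.5, 2.1, 7.0, 8.5, 8.9, 11.1, 16.5, 16.8, 20.9, 24.0, 24.4, 26.8, 28.9, 41.8, 42.4.
n = 15.
P10: r = 1.6; ranks 1–2 are 0.5, 2.1; interpolating gives 1.46.
P90: r = 14.4; ranks 14–15 are 41.8, 42.4; interpolating gives 42.04.
Difference: 42.04 − 1.46 = 40.58.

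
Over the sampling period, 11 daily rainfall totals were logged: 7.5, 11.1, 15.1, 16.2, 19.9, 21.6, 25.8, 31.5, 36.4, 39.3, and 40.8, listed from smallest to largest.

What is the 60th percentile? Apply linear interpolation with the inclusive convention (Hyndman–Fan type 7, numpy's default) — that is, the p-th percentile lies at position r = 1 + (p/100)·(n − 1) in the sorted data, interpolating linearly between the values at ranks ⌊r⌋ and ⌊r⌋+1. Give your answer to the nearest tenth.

n = 11.
r = 1 + (60/100)·(11 − 1) = 1 + 6 = 7.
r is an integer, so P60 is the value at rank 7: 25.8.

25.8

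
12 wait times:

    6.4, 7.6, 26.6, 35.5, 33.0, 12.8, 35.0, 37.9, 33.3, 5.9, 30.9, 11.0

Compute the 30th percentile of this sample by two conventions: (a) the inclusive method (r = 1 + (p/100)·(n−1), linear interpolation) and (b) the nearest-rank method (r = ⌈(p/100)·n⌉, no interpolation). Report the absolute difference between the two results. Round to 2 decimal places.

0.54

Sorted: 5.9, 6.4, 7.6, 11.0, 12.8, 26.6, 30.9, 33.0, 33.3, 35.0, 35.5, 37.9.
n = 12.
(a) r = 4.3; between ranks 4 (11.0) and 5 (12.8): 11.54.
(b) the nearest-rank method: rank 4 → 11.
|11.54 − 11| = 0.54.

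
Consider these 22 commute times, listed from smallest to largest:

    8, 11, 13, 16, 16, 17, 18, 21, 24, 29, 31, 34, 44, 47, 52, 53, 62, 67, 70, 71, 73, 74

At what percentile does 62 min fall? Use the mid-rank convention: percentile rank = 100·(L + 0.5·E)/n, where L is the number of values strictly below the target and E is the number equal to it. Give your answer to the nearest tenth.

75.0

Count below 62: L = 16; count equal: E = 1; n = 22.
Percentile rank = 100·(16 + 0.5·1)/22 = 100·16.5/22 = 75.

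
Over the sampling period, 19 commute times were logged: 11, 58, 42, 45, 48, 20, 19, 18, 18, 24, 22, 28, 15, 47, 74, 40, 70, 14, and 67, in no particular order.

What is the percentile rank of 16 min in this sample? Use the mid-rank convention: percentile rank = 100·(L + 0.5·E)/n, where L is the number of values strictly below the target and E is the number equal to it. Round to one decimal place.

Sorted: 11, 14, 15, 18, 18, 19, 20, 22, 24, 28, 40, 42, 45, 47, 48, 58, 67, 70, 74.
Count below 16: L = 3; count equal: E = 0; n = 19.
Percentile rank = 100·(3 + 0.5·0)/19 = 100·3/19 = 15.79.

15.8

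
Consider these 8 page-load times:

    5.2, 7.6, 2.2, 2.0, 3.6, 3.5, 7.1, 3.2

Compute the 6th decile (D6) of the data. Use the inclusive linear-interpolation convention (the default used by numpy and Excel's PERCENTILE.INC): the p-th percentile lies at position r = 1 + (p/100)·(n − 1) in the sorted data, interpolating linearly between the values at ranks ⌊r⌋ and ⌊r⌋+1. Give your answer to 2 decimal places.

3.92

Sorted: 2.0, 2.2, 3.2, 3.5, 3.6, 5.2, 7.1, 7.6.
n = 8.
r = 1 + (60/100)·(8 − 1) = 1 + 4.2 = 5.2.
Rank 5 is 3.6 and rank 6 is 5.2.
Interpolate: 3.6 + 0.2·(5.2 − 3.6) = 3.6 + 0.2·1.6 = 3.92.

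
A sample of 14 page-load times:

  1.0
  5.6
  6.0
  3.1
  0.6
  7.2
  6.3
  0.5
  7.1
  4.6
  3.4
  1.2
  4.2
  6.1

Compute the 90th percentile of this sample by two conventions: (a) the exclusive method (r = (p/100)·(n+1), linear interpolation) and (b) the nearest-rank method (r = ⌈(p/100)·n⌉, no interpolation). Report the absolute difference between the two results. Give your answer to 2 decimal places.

Sorted: 0.5, 0.6, 1.0, 1.2, 3.1, 3.4, 4.2, 4.6, 5.6, 6.0, 6.1, 6.3, 7.1, 7.2.
n = 14.
(a) r = 13.5; between ranks 13 (7.1) and 14 (7.2): 7.15.
(b) the nearest-rank method: rank 13 → 7.1.
|7.15 − 7.1| = 0.05.

0.05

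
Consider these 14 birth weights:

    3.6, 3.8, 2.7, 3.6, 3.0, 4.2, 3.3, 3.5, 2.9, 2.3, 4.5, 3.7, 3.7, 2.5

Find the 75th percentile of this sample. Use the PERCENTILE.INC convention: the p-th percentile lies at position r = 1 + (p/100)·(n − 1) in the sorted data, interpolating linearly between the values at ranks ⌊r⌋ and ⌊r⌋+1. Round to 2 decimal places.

3.70

Sorted: 2.3, 2.5, 2.7, 2.9, 3.0, 3.3, 3.5, 3.6, 3.6, 3.7, 3.7, 3.8, 4.2, 4.5.
n = 14.
r = 1 + (75/100)·(14 − 1) = 1 + 9.75 = 10.75.
Rank 10 is 3.7 and rank 11 is 3.7.
Interpolate: 3.7 + 0.75·(3.7 − 3.7) = 3.7 + 0.75·0 = 3.7.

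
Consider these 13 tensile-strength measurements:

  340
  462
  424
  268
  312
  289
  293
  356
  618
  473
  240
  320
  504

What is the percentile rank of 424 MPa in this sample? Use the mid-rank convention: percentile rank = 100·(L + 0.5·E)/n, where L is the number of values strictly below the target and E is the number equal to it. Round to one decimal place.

65.4

Sorted: 240, 268, 289, 293, 312, 320, 340, 356, 424, 462, 473, 504, 618.
Count below 424: L = 8; count equal: E = 1; n = 13.
Percentile rank = 100·(8 + 0.5·1)/13 = 100·8.5/13 = 65.38.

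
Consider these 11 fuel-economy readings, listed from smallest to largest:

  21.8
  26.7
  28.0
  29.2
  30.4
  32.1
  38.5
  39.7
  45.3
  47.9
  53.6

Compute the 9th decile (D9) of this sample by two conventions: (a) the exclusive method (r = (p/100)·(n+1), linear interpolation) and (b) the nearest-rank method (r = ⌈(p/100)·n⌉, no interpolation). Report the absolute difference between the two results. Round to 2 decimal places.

n = 11.
(a) r = 10.8; between ranks 10 (47.9) and 11 (53.6): 52.46.
(b) the nearest-rank method: rank 10 → 47.9.
|52.46 − 47.9| = 4.56.

4.56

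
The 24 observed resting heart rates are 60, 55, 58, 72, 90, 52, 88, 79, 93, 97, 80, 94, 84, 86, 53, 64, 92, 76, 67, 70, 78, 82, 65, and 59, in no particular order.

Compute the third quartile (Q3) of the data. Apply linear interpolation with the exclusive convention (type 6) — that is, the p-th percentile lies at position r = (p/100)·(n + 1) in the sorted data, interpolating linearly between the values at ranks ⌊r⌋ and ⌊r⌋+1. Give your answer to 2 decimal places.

87.50

Sorted: 52, 53, 55, 58, 59, 60, 64, 65, 67, 70, 72, 76, 78, 79, 80, 82, 84, 86, 88, 90, 92, 93, 94, 97.
n = 24.
r = (75/100)·(24 + 1) = 18.75.
Rank 18 is 86 and rank 19 is 88.
Interpolate: 86 + 0.75·(88 − 86) = 86 + 0.75·2 = 87.5.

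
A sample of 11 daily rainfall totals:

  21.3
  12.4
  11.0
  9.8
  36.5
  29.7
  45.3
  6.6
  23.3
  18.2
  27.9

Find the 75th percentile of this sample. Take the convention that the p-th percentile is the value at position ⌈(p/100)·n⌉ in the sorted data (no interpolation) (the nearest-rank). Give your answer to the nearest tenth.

Sorted: 6.6, 9.8, 11.0, 12.4, 18.2, 21.3, 23.3, 27.9, 29.7, 36.5, 45.3.
n = 11.
Position = ⌈75/100 · 11⌉ = ⌈8.25⌉ = 9.
The value at rank 9 is 29.7.

29.7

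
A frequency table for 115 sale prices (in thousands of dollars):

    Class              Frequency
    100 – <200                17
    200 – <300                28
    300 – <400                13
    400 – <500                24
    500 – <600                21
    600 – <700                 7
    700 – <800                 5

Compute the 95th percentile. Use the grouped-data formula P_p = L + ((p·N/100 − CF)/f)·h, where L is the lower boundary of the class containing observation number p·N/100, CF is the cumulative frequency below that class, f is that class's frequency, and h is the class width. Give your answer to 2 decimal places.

N = 115; target position k = 95/100 · 115 = 109.25.
Cumulative frequencies: 17, 45, 58, 82, 103, 110, 115.
Observation 109.25 falls in the class 600 – <700.
L = 600, CF = 103, f = 7, h = 100.
P95 = 600 + ((109.25 − 103)/7)·100 = 600 + 89.2857 = 689.286.

689.29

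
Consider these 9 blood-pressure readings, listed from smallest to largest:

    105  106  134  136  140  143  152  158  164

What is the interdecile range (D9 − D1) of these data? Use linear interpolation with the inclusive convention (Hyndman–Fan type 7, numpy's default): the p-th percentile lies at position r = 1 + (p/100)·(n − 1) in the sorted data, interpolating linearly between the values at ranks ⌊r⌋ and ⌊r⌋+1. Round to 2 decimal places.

n = 9.
P10: r = 1.8; ranks 1–2 are 105, 106; interpolating gives 105.8.
P90: r = 8.2; ranks 8–9 are 158, 164; interpolating gives 159.2.
Difference: 159.2 − 105.8 = 53.4.

53.40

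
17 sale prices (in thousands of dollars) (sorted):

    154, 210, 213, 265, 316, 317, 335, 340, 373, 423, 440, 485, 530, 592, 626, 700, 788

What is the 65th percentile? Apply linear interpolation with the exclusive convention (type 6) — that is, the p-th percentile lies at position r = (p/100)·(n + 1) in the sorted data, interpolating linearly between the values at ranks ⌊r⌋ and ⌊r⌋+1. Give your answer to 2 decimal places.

471.50

n = 17.
r = (65/100)·(17 + 1) = 11.7.
Rank 11 is 440 and rank 12 is 485.
Interpolate: 440 + 0.7·(485 − 440) = 440 + 0.7·45 = 471.5.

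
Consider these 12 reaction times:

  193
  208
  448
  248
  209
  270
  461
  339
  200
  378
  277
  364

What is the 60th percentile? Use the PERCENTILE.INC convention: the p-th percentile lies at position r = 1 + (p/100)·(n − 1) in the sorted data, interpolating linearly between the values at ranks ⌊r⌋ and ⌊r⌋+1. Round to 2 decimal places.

Sorted: 193, 200, 208, 209, 248, 270, 277, 339, 364, 378, 448, 461.
n = 12.
r = 1 + (60/100)·(12 − 1) = 1 + 6.6 = 7.6.
Rank 7 is 277 and rank 8 is 339.
Interpolate: 277 + 0.6·(339 − 277) = 277 + 0.6·62 = 314.2.

314.20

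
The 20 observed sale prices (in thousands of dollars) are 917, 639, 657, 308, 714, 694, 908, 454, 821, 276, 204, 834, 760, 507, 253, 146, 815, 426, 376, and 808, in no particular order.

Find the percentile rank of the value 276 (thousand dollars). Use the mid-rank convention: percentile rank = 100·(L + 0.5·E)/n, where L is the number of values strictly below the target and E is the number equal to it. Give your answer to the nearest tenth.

Sorted: 146, 204, 253, 276, 308, 376, 426, 454, 507, 639, 657, 694, 714, 760, 808, 815, 821, 834, 908, 917.
Count below 276: L = 3; count equal: E = 1; n = 20.
Percentile rank = 100·(3 + 0.5·1)/20 = 100·3.5/20 = 17.5.

17.5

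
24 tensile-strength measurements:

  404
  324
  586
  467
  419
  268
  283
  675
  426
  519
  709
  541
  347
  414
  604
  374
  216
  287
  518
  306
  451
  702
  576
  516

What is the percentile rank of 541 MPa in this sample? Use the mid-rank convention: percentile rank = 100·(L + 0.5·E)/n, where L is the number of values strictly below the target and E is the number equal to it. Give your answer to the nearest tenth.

Sorted: 216, 268, 283, 287, 306, 324, 347, 374, 404, 414, 419, 426, 451, 467, 516, 518, 519, 541, 576, 586, 604, 675, 702, 709.
Count below 541: L = 17; count equal: E = 1; n = 24.
Percentile rank = 100·(17 + 0.5·1)/24 = 100·17.5/24 = 72.92.

72.9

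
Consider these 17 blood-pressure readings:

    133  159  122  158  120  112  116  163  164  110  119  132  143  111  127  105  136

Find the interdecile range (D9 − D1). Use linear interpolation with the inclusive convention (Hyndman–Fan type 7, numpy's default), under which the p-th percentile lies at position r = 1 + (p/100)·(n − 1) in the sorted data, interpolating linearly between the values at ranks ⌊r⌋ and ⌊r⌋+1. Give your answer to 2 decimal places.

50.00

Sorted: 105, 110, 111, 112, 116, 119, 120, 122, 127, 132, 133, 136, 143, 158, 159, 163, 164.
n = 17.
P10: r = 2.6; ranks 2–3 are 110, 111; interpolating gives 110.6.
P90: r = 15.4; ranks 15–16 are 159, 163; interpolating gives 160.6.
Difference: 160.6 − 110.6 = 50.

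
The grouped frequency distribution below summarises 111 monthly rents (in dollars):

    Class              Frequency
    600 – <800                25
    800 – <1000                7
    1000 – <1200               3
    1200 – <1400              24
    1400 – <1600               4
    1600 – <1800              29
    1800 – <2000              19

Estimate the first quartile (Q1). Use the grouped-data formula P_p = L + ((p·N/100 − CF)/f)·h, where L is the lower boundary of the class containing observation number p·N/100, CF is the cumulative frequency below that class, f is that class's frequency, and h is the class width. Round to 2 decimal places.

878.57

N = 111; target position k = 25/100 · 111 = 27.75.
Cumulative frequencies: 25, 32, 35, 59, 63, 92, 111.
Observation 27.75 falls in the class 800 – <1000.
L = 800, CF = 25, f = 7, h = 200.
P25 = 800 + ((27.75 − 25)/7)·200 = 800 + 78.5714 = 878.571.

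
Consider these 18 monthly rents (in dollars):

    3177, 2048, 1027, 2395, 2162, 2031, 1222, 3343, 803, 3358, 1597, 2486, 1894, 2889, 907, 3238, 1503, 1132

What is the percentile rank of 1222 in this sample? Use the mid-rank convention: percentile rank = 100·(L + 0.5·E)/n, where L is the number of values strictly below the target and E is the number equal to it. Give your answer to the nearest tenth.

Sorted: 803, 907, 1027, 1132, 1222, 1503, 1597, 1894, 2031, 2048, 2162, 2395, 2486, 2889, 3177, 3238, 3343, 3358.
Count below 1222: L = 4; count equal: E = 1; n = 18.
Percentile rank = 100·(4 + 0.5·1)/18 = 100·4.5/18 = 25.

25.0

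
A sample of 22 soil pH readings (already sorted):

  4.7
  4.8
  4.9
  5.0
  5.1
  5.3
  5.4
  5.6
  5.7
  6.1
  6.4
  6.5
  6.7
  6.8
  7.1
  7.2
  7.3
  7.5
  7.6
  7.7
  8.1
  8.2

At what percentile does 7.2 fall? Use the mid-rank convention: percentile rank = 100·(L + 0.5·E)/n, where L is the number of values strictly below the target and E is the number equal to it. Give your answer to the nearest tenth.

70.5

Count below 7.2: L = 15; count equal: E = 1; n = 22.
Percentile rank = 100·(15 + 0.5·1)/22 = 100·15.5/22 = 70.45.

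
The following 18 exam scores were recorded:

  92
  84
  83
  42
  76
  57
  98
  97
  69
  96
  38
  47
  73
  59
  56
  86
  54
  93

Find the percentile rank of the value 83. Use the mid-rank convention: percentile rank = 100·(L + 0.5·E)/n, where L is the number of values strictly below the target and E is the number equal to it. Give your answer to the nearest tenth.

58.3

Sorted: 38, 42, 47, 54, 56, 57, 59, 69, 73, 76, 83, 84, 86, 92, 93, 96, 97, 98.
Count below 83: L = 10; count equal: E = 1; n = 18.
Percentile rank = 100·(10 + 0.5·1)/18 = 100·10.5/18 = 58.33.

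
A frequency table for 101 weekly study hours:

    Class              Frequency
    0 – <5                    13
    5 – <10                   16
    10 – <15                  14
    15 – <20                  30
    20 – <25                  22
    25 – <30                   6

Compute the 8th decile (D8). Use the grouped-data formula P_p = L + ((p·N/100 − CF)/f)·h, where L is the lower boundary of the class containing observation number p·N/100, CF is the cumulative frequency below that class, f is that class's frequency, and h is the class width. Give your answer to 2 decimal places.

N = 101; target position k = 80/100 · 101 = 80.8.
Cumulative frequencies: 13, 29, 43, 73, 95, 101.
Observation 80.8 falls in the class 20 – <25.
L = 20, CF = 73, f = 22, h = 5.
P80 = 20 + ((80.8 − 73)/22)·5 = 20 + 1.77273 = 21.7727.

21.77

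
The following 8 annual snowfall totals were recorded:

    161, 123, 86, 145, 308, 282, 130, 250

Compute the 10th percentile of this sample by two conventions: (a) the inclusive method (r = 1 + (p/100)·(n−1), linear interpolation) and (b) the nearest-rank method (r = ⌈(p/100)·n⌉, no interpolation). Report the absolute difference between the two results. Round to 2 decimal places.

25.90

Sorted: 86, 123, 130, 145, 161, 250, 282, 308.
n = 8.
(a) r = 1.7; between ranks 1 (86) and 2 (123): 111.9.
(b) the nearest-rank method: rank 1 → 86.
|111.9 − 86| = 25.9.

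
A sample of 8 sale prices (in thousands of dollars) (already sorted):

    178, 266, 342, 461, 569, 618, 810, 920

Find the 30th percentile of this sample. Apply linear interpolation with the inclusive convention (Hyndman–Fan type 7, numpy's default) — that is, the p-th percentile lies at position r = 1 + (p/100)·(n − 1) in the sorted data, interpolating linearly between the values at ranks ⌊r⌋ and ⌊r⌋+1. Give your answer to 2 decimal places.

353.90

n = 8.
r = 1 + (30/100)·(8 − 1) = 1 + 2.1 = 3.1.
Rank 3 is 342 and rank 4 is 461.
Interpolate: 342 + 0.1·(461 − 342) = 342 + 0.1·119 = 353.9.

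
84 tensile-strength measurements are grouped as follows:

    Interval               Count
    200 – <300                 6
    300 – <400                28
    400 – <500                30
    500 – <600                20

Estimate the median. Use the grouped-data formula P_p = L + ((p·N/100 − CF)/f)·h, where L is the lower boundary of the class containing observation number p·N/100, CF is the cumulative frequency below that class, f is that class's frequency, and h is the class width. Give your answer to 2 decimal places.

426.67

N = 84; target position k = 50/100 · 84 = 42.
Cumulative frequencies: 6, 34, 64, 84.
Observation 42 falls in the class 400 – <500.
L = 400, CF = 34, f = 30, h = 100.
P50 = 400 + ((42 − 34)/30)·100 = 400 + 26.6667 = 426.667.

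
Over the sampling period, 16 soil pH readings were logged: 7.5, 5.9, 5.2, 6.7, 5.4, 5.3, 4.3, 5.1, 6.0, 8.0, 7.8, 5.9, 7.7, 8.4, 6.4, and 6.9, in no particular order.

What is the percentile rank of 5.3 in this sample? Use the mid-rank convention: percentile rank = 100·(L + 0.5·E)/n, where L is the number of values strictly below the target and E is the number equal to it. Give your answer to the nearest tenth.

21.9

Sorted: 4.3, 5.1, 5.2, 5.3, 5.4, 5.9, 5.9, 6.0, 6.4, 6.7, 6.9, 7.5, 7.7, 7.8, 8.0, 8.4.
Count below 5.3: L = 3; count equal: E = 1; n = 16.
Percentile rank = 100·(3 + 0.5·1)/16 = 100·3.5/16 = 21.88.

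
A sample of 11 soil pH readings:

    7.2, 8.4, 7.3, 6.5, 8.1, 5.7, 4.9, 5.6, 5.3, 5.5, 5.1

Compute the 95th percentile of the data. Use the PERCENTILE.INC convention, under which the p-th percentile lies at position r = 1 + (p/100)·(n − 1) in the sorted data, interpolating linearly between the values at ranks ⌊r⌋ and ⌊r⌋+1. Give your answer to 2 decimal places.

Sorted: 4.9, 5.1, 5.3, 5.5, 5.6, 5.7, 6.5, 7.2, 7.3, 8.1, 8.4.
n = 11.
r = 1 + (95/100)·(11 − 1) = 1 + 9.5 = 10.5.
Rank 10 is 8.1 and rank 11 is 8.4.
Interpolate: 8.1 + 0.5·(8.4 − 8.1) = 8.1 + 0.5·0.3 = 8.25.

8.25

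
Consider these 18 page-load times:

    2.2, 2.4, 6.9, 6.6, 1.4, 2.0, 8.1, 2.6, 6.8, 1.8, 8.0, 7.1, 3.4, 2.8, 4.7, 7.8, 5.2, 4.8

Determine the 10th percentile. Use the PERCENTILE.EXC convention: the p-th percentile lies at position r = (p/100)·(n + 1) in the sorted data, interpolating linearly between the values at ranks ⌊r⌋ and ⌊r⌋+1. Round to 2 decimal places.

Sorted: 1.4, 1.8, 2.0, 2.2, 2.4, 2.6, 2.8, 3.4, 4.7, 4.8, 5.2, 6.6, 6.8, 6.9, 7.1, 7.8, 8.0, 8.1.
n = 18.
r = (10/100)·(18 + 1) = 1.9.
Rank 1 is 1.4 and rank 2 is 1.8.
Interpolate: 1.4 + 0.9·(1.8 − 1.4) = 1.4 + 0.9·0.4 = 1.76.

1.76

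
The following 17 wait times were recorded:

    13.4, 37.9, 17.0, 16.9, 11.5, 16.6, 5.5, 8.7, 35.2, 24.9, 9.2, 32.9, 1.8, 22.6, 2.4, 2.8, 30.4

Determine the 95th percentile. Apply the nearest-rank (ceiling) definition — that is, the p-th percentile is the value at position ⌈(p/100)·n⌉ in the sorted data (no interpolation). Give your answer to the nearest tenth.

37.9

Sorted: 1.8, 2.4, 2.8, 5.5, 8.7, 9.2, 11.5, 13.4, 16.6, 16.9, 17.0, 22.6, 24.9, 30.4, 32.9, 35.2, 37.9.
n = 17.
Position = ⌈95/100 · 17⌉ = ⌈16.15⌉ = 17.
The value at rank 17 is 37.9.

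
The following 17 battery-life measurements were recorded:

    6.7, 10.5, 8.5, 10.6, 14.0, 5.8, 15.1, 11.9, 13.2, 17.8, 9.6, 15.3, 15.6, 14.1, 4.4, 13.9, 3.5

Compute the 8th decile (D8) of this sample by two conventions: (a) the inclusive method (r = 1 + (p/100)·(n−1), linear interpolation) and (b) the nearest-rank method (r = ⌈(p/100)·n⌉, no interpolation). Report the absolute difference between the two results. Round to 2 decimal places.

0.20

Sorted: 3.5, 4.4, 5.8, 6.7, 8.5, 9.6, 10.5, 10.6, 11.9, 13.2, 13.9, 14.0, 14.1, 15.1, 15.3, 15.6, 17.8.
n = 17.
(a) r = 13.8; between ranks 13 (14.1) and 14 (15.1): 14.9.
(b) the nearest-rank method: rank 14 → 15.1.
|14.9 − 15.1| = 0.2.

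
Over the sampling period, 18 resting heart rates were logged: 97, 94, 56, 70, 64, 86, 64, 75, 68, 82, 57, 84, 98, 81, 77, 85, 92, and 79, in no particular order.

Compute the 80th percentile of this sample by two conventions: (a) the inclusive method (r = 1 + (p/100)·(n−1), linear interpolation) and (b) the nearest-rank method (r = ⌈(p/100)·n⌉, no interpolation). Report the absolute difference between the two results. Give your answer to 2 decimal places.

2.40

Sorted: 56, 57, 64, 64, 68, 70, 75, 77, 79, 81, 82, 84, 85, 86, 92, 94, 97, 98.
n = 18.
(a) r = 14.6; between ranks 14 (86) and 15 (92): 89.6.
(b) the nearest-rank method: rank 15 → 92.
|89.6 − 92| = 2.4.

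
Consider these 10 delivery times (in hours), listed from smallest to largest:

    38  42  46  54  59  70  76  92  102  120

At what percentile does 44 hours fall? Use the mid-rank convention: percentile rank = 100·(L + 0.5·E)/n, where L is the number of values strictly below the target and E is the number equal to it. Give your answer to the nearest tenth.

Count below 44: L = 2; count equal: E = 0; n = 10.
Percentile rank = 100·(2 + 0.5·0)/10 = 100·2/10 = 20.

20.0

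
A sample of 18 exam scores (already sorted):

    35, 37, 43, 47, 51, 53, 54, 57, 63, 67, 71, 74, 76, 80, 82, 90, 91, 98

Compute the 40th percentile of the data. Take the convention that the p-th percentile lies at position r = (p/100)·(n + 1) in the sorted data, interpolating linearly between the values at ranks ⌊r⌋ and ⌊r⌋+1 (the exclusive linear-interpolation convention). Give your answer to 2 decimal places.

n = 18.
r = (40/100)·(18 + 1) = 7.6.
Rank 7 is 54 and rank 8 is 57.
Interpolate: 54 + 0.6·(57 − 54) = 54 + 0.6·3 = 55.8.

55.80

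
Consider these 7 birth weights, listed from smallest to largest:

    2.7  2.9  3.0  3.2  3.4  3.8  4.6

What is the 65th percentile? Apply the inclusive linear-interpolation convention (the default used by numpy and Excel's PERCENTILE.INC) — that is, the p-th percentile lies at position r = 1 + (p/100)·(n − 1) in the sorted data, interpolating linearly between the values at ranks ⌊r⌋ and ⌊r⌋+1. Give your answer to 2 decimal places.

3.38

n = 7.
r = 1 + (65/100)·(7 − 1) = 1 + 3.9 = 4.9.
Rank 4 is 3.2 and rank 5 is 3.4.
Interpolate: 3.2 + 0.9·(3.4 − 3.2) = 3.2 + 0.9·0.2 = 3.38.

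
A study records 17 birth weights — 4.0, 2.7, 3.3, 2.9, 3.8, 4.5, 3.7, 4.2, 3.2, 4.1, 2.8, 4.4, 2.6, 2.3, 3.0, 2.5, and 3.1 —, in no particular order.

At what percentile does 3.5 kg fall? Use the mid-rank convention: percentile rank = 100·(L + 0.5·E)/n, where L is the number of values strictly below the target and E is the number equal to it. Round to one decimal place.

Sorted: 2.3, 2.5, 2.6, 2.7, 2.8, 2.9, 3.0, 3.1, 3.2, 3.3, 3.7, 3.8, 4.0, 4.1, 4.2, 4.4, 4.5.
Count below 3.5: L = 10; count equal: E = 0; n = 17.
Percentile rank = 100·(10 + 0.5·0)/17 = 100·10/17 = 58.82.

58.8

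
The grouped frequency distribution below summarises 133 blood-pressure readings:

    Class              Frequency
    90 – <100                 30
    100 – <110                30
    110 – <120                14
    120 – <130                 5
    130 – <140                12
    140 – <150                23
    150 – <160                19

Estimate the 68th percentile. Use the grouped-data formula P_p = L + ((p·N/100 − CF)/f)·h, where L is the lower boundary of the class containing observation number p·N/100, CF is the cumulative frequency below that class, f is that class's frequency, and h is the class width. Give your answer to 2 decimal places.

139.53

N = 133; target position k = 68/100 · 133 = 90.44.
Cumulative frequencies: 30, 60, 74, 79, 91, 114, 133.
Observation 90.44 falls in the class 130 – <140.
L = 130, CF = 79, f = 12, h = 10.
P68 = 130 + ((90.44 − 79)/12)·10 = 130 + 9.53333 = 139.533.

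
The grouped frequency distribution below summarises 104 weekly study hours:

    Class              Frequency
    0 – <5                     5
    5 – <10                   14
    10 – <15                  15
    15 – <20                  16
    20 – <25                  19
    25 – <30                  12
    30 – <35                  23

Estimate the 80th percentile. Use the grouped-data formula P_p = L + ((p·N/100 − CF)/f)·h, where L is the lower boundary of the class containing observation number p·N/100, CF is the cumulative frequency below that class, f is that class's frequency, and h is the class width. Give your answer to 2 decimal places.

30.48

N = 104; target position k = 80/100 · 104 = 83.2.
Cumulative frequencies: 5, 19, 34, 50, 69, 81, 104.
Observation 83.2 falls in the class 30 – <35.
L = 30, CF = 81, f = 23, h = 5.
P80 = 30 + ((83.2 − 81)/23)·5 = 30 + 0.478261 = 30.4783.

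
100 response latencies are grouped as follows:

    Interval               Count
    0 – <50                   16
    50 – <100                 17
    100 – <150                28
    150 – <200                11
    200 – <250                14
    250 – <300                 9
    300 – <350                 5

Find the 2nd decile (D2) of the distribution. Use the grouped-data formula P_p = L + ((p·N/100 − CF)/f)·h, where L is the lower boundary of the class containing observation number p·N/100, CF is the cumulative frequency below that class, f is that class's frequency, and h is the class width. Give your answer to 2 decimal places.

N = 100; target position k = 20/100 · 100 = 20.
Cumulative frequencies: 16, 33, 61, 72, 86, 95, 100.
Observation 20 falls in the class 50 – <100.
L = 50, CF = 16, f = 17, h = 50.
P20 = 50 + ((20 − 16)/17)·50 = 50 + 11.7647 = 61.7647.

61.76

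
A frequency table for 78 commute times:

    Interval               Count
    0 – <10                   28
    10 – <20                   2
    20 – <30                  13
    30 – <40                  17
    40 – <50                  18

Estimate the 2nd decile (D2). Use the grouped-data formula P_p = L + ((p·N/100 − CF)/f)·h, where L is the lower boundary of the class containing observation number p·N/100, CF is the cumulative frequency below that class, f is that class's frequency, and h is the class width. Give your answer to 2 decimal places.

N = 78; target position k = 20/100 · 78 = 15.6.
Cumulative frequencies: 28, 30, 43, 60, 78.
Observation 15.6 falls in the class 0 – <10.
L = 0, CF = 0, f = 28, h = 10.
P20 = 0 + ((15.6 − 0)/28)·10 = 0 + 5.57143 = 5.57143.

5.57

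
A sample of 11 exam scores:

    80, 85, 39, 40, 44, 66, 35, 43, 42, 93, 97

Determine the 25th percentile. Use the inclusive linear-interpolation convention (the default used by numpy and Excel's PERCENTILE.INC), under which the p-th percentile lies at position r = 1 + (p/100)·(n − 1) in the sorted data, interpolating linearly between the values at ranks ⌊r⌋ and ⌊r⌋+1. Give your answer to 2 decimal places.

Sorted: 35, 39, 40, 42, 43, 44, 66, 80, 85, 93, 97.
n = 11.
r = 1 + (25/100)·(11 − 1) = 1 + 2.5 = 3.5.
Rank 3 is 40 and rank 4 is 42.
Interpolate: 40 + 0.5·(42 − 40) = 40 + 0.5·2 = 41.

41.00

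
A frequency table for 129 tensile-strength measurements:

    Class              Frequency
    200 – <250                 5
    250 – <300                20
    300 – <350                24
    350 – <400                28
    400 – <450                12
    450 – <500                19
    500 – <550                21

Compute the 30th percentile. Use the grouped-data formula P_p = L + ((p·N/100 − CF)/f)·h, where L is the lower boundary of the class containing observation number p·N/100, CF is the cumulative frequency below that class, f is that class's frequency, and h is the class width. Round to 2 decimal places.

N = 129; target position k = 30/100 · 129 = 38.7.
Cumulative frequencies: 5, 25, 49, 77, 89, 108, 129.
Observation 38.7 falls in the class 300 – <350.
L = 300, CF = 25, f = 24, h = 50.
P30 = 300 + ((38.7 − 25)/24)·50 = 300 + 28.5417 = 328.542.

328.54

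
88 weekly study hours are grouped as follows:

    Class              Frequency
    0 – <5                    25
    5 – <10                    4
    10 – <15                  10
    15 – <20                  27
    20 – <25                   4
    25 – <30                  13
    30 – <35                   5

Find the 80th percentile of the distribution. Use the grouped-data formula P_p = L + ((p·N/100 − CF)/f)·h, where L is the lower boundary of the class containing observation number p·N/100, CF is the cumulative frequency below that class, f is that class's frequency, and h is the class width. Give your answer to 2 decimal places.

25.15

N = 88; target position k = 80/100 · 88 = 70.4.
Cumulative frequencies: 25, 29, 39, 66, 70, 83, 88.
Observation 70.4 falls in the class 25 – <30.
L = 25, CF = 70, f = 13, h = 5.
P80 = 25 + ((70.4 − 70)/13)·5 = 25 + 0.153846 = 25.1538.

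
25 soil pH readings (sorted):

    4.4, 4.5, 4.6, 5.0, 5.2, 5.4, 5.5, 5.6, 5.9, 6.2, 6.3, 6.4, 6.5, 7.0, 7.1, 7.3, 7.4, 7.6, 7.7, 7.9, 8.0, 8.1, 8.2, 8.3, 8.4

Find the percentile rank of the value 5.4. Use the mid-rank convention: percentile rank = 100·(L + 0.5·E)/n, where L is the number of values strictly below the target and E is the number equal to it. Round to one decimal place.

Count below 5.4: L = 5; count equal: E = 1; n = 25.
Percentile rank = 100·(5 + 0.5·1)/25 = 100·5.5/25 = 22.

22.0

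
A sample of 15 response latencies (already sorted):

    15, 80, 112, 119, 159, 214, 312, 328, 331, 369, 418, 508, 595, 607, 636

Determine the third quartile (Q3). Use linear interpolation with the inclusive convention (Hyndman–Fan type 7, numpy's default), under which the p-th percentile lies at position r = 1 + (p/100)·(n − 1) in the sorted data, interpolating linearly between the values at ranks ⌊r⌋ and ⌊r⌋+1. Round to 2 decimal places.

n = 15.
r = 1 + (75/100)·(15 − 1) = 1 + 10.5 = 11.5.
Rank 11 is 418 and rank 12 is 508.
Interpolate: 418 + 0.5·(508 − 418) = 418 + 0.5·90 = 463.

463.00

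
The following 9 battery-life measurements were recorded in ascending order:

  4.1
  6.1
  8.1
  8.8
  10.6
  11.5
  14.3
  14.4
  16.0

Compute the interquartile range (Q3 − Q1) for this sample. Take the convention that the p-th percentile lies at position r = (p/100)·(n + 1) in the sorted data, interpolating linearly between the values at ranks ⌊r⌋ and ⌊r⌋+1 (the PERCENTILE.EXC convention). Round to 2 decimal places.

n = 9.
P25: r = 2.5; ranks 2–3 are 6.1, 8.1; interpolating gives 7.1.
P75: r = 7.5; ranks 7–8 are 14.3, 14.4; interpolating gives 14.35.
Difference: 14.35 − 7.1 = 7.25.

7.25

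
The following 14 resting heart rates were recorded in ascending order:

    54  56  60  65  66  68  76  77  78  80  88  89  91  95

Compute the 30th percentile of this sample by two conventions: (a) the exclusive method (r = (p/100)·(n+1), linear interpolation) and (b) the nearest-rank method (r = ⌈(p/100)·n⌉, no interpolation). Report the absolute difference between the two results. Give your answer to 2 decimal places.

0.50

n = 14.
(a) r = 4.5; between ranks 4 (65) and 5 (66): 65.5.
(b) the nearest-rank method: rank 5 → 66.
|65.5 − 66| = 0.5.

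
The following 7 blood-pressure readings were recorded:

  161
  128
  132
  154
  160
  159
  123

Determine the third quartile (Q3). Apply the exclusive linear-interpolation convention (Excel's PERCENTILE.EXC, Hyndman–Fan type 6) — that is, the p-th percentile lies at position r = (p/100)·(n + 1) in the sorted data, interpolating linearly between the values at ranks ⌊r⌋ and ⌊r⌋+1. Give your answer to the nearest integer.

160

Sorted: 123, 128, 132, 154, 159, 160, 161.
n = 7.
r = (75/100)·(7 + 1) = 6.
r is an integer, so P75 is the value at rank 6: 160.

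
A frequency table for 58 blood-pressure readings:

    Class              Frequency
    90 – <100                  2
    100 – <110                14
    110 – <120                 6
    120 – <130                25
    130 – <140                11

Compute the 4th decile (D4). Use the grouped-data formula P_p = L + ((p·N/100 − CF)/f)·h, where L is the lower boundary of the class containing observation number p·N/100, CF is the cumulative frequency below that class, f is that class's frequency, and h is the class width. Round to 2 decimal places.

120.48

N = 58; target position k = 40/100 · 58 = 23.2.
Cumulative frequencies: 2, 16, 22, 47, 58.
Observation 23.2 falls in the class 120 – <130.
L = 120, CF = 22, f = 25, h = 10.
P40 = 120 + ((23.2 − 22)/25)·10 = 120 + 0.48 = 120.48.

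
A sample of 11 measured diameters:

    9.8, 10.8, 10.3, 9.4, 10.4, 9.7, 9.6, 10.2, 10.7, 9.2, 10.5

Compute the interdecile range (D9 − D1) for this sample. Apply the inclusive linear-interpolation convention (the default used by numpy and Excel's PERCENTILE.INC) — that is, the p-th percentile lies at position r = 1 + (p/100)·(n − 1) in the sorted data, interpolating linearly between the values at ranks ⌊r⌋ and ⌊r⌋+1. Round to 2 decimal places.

1.30

Sorted: 9.2, 9.4, 9.6, 9.7, 9.8, 10.2, 10.3, 10.4, 10.5, 10.7, 10.8.
n = 11.
P10: r = 2 (integer) → 9.4.
P90: r = 10 (integer) → 10.7.
Difference: 10.7 − 9.4 = 1.3.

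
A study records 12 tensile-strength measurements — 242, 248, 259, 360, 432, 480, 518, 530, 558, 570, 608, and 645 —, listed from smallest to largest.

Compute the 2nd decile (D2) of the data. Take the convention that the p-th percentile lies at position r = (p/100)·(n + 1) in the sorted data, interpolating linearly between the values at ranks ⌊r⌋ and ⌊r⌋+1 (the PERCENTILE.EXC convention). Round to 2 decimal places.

254.60

n = 12.
r = (20/100)·(12 + 1) = 2.6.
Rank 2 is 248 and rank 3 is 259.
Interpolate: 248 + 0.6·(259 − 248) = 248 + 0.6·11 = 254.6.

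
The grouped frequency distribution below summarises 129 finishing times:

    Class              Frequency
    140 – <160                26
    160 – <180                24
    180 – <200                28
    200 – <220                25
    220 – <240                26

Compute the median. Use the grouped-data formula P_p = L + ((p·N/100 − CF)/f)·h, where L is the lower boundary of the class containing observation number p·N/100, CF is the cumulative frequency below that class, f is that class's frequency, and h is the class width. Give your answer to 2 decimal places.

N = 129; target position k = 50/100 · 129 = 64.5.
Cumulative frequencies: 26, 50, 78, 103, 129.
Observation 64.5 falls in the class 180 – <200.
L = 180, CF = 50, f = 28, h = 20.
P50 = 180 + ((64.5 − 50)/28)·20 = 180 + 10.3571 = 190.357.

190.36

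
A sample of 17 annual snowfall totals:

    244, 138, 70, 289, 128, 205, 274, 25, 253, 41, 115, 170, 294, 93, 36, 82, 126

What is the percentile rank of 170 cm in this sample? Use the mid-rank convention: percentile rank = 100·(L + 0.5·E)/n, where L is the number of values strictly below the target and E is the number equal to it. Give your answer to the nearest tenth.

61.8

Sorted: 25, 36, 41, 70, 82, 93, 115, 126, 128, 138, 170, 205, 244, 253, 274, 289, 294.
Count below 170: L = 10; count equal: E = 1; n = 17.
Percentile rank = 100·(10 + 0.5·1)/17 = 100·10.5/17 = 61.76.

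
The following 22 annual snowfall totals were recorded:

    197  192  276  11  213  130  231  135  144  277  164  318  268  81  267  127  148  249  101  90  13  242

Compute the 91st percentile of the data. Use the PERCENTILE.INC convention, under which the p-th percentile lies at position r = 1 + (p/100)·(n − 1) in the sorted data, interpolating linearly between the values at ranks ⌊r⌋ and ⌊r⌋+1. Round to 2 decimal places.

Sorted: 11, 13, 81, 90, 101, 127, 130, 135, 144, 148, 164, 192, 197, 213, 231, 242, 249, 267, 268, 276, 277, 318.
n = 22.
r = 1 + (91/100)·(22 − 1) = 1 + 19.11 = 20.11.
Rank 20 is 276 and rank 21 is 277.
Interpolate: 276 + 0.11·(277 − 276) = 276 + 0.11·1 = 276.11.

276.11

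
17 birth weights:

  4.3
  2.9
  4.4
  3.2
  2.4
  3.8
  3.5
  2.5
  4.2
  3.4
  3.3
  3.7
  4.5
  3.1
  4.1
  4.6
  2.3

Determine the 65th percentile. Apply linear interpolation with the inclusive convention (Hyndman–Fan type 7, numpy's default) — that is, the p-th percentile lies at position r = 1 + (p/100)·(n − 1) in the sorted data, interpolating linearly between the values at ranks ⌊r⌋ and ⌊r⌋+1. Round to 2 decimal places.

Sorted: 2.3, 2.4, 2.5, 2.9, 3.1, 3.2, 3.3, 3.4, 3.5, 3.7, 3.8, 4.1, 4.2, 4.3, 4.4, 4.5, 4.6.
n = 17.
r = 1 + (65/100)·(17 − 1) = 1 + 10.4 = 11.4.
Rank 11 is 3.8 and rank 12 is 4.1.
Interpolate: 3.8 + 0.4·(4.1 − 3.8) = 3.8 + 0.4·0.3 = 3.92.

3.92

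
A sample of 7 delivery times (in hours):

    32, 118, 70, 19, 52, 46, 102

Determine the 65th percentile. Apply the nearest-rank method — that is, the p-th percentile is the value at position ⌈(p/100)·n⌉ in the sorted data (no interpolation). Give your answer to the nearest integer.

Sorted: 19, 32, 46, 52, 70, 102, 118.
n = 7.
Position = ⌈65/100 · 7⌉ = ⌈4.55⌉ = 5.
The value at rank 5 is 70.

70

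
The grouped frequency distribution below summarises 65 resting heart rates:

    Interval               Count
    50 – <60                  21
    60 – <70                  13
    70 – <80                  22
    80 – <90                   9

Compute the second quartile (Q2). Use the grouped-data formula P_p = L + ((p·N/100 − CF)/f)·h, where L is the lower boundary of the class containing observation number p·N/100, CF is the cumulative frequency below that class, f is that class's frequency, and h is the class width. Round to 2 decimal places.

N = 65; target position k = 50/100 · 65 = 32.5.
Cumulative frequencies: 21, 34, 56, 65.
Observation 32.5 falls in the class 60 – <70.
L = 60, CF = 21, f = 13, h = 10.
P50 = 60 + ((32.5 − 21)/13)·10 = 60 + 8.84615 = 68.8462.

68.85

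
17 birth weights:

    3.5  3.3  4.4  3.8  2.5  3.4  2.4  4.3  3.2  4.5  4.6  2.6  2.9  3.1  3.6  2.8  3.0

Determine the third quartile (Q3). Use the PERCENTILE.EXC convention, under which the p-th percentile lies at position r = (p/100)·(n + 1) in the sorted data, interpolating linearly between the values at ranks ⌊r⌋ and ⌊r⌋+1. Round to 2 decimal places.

Sorted: 2.4, 2.5, 2.6, 2.8, 2.9, 3.0, 3.1, 3.2, 3.3, 3.4, 3.5, 3.6, 3.8, 4.3, 4.4, 4.5, 4.6.
n = 17.
r = (75/100)·(17 + 1) = 13.5.
Rank 13 is 3.8 and rank 14 is 4.3.
Interpolate: 3.8 + 0.5·(4.3 − 3.8) = 3.8 + 0.5·0.5 = 4.05.

4.05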